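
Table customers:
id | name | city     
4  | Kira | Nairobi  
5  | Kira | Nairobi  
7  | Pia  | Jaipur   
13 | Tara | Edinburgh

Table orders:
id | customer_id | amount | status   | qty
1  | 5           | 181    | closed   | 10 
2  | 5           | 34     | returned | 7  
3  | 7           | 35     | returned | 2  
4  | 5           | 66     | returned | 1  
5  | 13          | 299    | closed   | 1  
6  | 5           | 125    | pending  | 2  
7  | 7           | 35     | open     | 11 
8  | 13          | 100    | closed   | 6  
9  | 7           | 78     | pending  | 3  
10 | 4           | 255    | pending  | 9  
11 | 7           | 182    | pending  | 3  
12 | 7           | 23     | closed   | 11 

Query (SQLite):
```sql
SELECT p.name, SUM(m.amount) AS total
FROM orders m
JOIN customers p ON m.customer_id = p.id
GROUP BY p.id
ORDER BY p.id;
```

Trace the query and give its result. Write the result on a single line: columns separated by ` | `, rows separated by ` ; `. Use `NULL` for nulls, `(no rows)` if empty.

Kira | 255 ; Kira | 406 ; Pia | 353 ; Tara | 399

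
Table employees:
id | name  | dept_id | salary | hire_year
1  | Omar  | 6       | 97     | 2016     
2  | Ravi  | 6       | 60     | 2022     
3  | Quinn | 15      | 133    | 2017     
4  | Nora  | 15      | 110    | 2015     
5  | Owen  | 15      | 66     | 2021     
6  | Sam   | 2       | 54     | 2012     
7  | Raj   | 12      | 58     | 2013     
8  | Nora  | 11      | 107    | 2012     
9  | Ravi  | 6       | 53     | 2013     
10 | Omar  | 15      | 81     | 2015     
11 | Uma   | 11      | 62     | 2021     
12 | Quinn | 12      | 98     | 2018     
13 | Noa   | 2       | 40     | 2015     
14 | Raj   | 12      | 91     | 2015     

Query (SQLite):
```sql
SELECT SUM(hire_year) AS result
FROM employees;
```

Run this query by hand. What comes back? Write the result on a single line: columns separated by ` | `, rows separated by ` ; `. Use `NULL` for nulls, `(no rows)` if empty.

All hire_year values: [2016, 2022, 2017, 2015, 2021, 2012, 2013, 2012, 2013, 2015, 2021, 2018, 2015, 2015].
SUM of non-NULL values = 28225.

28225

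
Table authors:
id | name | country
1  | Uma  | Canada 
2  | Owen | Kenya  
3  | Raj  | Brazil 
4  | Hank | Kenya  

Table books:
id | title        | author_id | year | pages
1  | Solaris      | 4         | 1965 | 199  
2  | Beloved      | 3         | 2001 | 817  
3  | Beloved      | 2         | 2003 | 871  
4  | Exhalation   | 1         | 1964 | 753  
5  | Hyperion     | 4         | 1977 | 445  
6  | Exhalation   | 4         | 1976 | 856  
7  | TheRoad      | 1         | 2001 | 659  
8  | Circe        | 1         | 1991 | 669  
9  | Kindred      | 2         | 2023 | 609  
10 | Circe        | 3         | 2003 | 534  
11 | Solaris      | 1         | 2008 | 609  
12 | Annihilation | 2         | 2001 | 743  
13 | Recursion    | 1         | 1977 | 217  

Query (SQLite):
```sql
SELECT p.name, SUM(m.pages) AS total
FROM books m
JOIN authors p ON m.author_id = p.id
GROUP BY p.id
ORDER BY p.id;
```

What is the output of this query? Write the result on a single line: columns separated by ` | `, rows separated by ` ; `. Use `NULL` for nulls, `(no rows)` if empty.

Uma | 2907 ; Owen | 2223 ; Raj | 1351 ; Hank | 1500

Join each books row to its authors via author_id.
Group joined rows by authors.id; compute SUM(m.pages) per group.
  1: ids {4, 7, 8, 11, 13} → SUM(m.pages)=2907
  2: ids {3, 9, 12} → SUM(m.pages)=2223
  3: ids {2, 10} → SUM(m.pages)=1351
  4: ids {1, 5, 6} → SUM(m.pages)=1500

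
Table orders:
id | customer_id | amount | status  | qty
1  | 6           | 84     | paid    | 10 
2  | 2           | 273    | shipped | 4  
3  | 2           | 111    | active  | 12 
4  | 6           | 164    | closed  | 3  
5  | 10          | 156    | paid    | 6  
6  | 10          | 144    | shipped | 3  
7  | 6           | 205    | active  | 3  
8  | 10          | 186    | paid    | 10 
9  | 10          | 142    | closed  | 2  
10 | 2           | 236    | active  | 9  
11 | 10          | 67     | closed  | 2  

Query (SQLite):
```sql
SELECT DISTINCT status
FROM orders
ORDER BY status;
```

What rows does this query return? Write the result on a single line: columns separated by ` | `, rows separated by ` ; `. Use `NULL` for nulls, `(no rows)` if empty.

active ; closed ; paid ; shipped

Collect distinct status values from orders.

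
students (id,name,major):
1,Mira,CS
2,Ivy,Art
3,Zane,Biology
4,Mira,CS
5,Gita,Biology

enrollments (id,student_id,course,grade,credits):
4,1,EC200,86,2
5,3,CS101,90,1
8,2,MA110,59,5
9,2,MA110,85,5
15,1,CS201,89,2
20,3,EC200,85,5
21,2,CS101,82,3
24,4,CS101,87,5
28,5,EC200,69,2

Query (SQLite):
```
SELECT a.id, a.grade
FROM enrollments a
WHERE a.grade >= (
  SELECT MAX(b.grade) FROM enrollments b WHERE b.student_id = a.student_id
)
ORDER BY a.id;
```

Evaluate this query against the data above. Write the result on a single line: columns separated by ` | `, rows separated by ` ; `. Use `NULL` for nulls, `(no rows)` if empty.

5 | 90 ; 9 | 85 ; 15 | 89 ; 24 | 87 ; 28 | 69

For each enrollments row a, compute MAX(grade) over rows sharing a.student_id.
Keep row a if a.grade >= that per-group MAX.
  student_id=1: MAX(grade) = 89
  student_id=2: MAX(grade) = 85
  student_id=3: MAX(grade) = 90
  student_id=4: MAX(grade) = 87
  student_id=5: MAX(grade) = 69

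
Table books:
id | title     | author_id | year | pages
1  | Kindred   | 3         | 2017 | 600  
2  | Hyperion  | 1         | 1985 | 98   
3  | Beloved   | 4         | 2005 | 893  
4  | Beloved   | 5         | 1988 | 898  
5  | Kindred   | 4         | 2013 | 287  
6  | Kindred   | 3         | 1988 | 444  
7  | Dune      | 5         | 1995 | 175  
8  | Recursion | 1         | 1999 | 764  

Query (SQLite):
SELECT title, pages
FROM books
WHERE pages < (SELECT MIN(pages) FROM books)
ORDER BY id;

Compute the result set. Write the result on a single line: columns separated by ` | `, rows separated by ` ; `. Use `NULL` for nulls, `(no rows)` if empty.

(no rows)

Scalar subquery: MIN(pages) over all books rows = 98.
Keep rows where pages < that value.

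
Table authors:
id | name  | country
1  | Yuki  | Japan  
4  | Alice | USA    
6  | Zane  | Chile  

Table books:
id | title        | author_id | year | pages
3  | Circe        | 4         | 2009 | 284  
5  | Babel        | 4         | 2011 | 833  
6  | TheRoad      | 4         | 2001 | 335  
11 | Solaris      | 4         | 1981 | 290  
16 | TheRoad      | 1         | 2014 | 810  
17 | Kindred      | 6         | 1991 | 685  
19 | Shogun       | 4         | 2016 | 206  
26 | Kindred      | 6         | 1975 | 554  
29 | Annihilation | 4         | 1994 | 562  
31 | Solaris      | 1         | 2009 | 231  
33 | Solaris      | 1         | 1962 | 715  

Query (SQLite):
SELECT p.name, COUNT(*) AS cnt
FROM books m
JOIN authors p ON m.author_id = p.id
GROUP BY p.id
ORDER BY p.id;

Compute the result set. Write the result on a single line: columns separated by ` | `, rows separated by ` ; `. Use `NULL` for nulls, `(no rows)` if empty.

Join each books row to its authors via author_id.
Group joined rows by authors.id; compute COUNT(*) per group.
  1: ids {16, 31, 33} → COUNT(*)=3
  4: ids {3, 5, 6, 11, 19, 29} → COUNT(*)=6
  6: ids {17, 26} → COUNT(*)=2

Yuki | 3 ; Alice | 6 ; Zane | 2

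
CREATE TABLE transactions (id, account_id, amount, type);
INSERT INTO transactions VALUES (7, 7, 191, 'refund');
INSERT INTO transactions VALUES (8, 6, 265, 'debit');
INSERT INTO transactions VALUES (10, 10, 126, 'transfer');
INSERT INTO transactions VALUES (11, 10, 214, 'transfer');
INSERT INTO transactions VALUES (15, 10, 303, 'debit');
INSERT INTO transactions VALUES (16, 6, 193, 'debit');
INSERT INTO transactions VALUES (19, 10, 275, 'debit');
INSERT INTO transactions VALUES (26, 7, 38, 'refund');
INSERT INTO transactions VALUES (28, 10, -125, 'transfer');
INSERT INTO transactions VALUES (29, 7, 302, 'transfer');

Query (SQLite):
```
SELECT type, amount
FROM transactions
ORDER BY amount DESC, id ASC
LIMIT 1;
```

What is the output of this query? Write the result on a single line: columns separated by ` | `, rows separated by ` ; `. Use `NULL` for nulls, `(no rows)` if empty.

Sort by amount desc, tiebreak id asc: (303, id=15), (302, id=29), (275, id=19), (265, id=8) …. Take first 1.

debit | 303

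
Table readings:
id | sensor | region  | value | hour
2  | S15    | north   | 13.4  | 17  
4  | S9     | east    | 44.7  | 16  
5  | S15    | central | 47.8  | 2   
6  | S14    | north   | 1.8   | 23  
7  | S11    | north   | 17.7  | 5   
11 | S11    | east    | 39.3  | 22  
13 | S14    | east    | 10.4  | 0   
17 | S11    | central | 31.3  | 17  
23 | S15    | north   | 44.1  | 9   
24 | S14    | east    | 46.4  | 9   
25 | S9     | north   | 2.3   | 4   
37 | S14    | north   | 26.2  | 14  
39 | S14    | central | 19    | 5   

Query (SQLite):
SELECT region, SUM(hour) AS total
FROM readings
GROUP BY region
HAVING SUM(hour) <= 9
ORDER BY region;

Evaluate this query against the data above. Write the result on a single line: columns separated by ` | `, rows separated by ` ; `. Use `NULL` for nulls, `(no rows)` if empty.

(no rows)

Partition readings by region; compute SUM(hour) within each group.
HAVING: keep groups where SUM(hour) <= 9.
  central: ids {5, 17, 39} → SUM(hour)=24
  east: ids {4, 11, 13, 24} → SUM(hour)=47
  north: ids {2, 6, 7, 23, 25, 37} → SUM(hour)=72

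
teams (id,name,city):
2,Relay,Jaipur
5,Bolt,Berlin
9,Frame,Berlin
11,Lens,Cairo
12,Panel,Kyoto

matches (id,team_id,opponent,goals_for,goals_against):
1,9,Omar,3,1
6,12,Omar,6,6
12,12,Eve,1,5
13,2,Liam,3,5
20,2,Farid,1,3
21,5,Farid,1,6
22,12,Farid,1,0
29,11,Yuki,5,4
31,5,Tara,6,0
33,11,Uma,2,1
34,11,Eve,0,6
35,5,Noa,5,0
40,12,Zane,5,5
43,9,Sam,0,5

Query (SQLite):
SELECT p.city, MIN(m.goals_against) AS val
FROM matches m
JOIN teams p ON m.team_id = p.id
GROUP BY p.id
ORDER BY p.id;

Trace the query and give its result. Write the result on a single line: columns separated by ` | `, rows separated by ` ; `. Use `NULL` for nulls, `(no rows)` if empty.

Join each matches row to its teams via team_id.
Group joined rows by teams.id; compute MIN(m.goals_against) per group.
  2: ids {13, 20} → MIN(m.goals_against)=3
  5: ids {21, 31, 35} → MIN(m.goals_against)=0
  9: ids {1, 43} → MIN(m.goals_against)=1
  11: ids {29, 33, 34} → MIN(m.goals_against)=1
  12: ids {6, 12, 22, 40} → MIN(m.goals_against)=0

Jaipur | 3 ; Berlin | 0 ; Berlin | 1 ; Cairo | 1 ; Kyoto | 0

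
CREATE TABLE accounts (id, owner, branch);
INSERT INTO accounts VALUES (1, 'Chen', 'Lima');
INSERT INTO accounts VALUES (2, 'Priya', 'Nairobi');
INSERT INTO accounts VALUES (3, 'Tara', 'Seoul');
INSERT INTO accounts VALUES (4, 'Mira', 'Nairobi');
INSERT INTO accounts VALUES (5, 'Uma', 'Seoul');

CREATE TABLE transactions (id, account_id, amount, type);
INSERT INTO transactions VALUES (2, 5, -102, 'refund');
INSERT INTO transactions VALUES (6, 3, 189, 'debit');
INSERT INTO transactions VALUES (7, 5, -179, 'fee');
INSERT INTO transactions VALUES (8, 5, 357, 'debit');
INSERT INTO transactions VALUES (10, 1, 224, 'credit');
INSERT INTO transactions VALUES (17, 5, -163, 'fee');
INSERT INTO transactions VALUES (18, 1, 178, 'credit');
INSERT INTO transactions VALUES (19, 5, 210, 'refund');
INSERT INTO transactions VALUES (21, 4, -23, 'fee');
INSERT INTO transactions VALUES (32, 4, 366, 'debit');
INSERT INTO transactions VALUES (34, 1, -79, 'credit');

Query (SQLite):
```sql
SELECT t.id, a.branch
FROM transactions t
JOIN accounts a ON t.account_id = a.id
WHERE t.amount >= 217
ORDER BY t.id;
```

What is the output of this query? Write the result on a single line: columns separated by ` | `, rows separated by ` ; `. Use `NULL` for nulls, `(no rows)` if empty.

8 | Seoul ; 10 | Lima ; 32 | Nairobi

Each transactions row matches the accounts row where account_id = accounts.id.
Then keep rows with t.amount >= 217.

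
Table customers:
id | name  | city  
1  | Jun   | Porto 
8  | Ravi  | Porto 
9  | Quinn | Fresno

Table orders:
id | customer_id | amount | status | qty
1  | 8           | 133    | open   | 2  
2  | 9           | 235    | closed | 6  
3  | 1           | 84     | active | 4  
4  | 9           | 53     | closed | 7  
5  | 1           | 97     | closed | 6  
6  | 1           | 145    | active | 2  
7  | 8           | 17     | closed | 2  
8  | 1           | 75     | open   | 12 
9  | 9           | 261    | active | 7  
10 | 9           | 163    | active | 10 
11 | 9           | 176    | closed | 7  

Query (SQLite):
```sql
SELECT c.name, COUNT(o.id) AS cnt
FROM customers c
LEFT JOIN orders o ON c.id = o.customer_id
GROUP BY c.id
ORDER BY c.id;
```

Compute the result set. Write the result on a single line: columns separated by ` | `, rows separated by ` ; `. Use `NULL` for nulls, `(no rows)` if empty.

LEFT JOIN keeps every customers row; unmatched ones get NULL for orders columns.
Group by customers.id and compute COUNT(o.id). COUNT(col) of an all-NULL group is 0.
  1: ids {3, 5, 6, 8} → COUNT(o.id)=4
  8: ids {1, 7} → COUNT(o.id)=2
  9: ids {2, 4, 9, 10, 11} → COUNT(o.id)=5

Jun | 4 ; Ravi | 2 ; Quinn | 5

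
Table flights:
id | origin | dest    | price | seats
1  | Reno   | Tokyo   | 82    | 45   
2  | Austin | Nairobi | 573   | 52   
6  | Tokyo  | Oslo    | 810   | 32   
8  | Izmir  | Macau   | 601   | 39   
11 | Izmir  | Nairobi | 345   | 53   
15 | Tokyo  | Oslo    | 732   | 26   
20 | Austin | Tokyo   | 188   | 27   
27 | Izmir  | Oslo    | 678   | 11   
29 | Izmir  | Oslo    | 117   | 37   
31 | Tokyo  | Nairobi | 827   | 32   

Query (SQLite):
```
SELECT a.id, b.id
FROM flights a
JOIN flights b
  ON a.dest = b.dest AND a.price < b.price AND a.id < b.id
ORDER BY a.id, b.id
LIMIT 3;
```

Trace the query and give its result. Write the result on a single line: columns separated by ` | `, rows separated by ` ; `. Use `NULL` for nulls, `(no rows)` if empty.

1 | 20 ; 2 | 31 ; 11 | 31

Pairs (a,b) with same dest, a.price < b.price, a.id < b.id.
dest groups: Macau:{8} Nairobi:{2,11,31} Oslo:{6,15,27,29} Tokyo:{1,20}
Ordered by (a.id, b.id); first 3.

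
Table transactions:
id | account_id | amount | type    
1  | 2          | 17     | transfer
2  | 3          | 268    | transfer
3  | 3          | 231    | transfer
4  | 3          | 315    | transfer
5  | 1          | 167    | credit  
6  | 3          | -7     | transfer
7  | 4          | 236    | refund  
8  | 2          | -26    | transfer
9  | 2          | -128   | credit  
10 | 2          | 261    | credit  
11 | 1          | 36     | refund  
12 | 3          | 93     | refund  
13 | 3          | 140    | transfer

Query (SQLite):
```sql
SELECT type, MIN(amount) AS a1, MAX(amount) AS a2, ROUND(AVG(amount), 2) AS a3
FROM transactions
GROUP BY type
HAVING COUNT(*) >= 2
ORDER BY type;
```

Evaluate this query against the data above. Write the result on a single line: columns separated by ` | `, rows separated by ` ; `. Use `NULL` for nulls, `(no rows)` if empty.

Group transactions by type.
Per group compute: MIN(amount), MAX(amount), ROUND(AVG(amount), 2).
HAVING: drop groups with fewer than 2 rows.
  credit: ids {5, 9, 10} → MIN(amount)=-128, MAX(amount)=261, ROUND(AVG(amount), 2)=100
  refund: ids {7, 11, 12} → MIN(amount)=36, MAX(amount)=236, ROUND(AVG(amount), 2)=121.67
  transfer: ids {1, 2, 3, 4, 6, 8, 13} → MIN(amount)=-26, MAX(amount)=315, ROUND(AVG(amount), 2)=134

credit | -128 | 261 | 100 ; refund | 36 | 236 | 121.67 ; transfer | -26 | 315 | 134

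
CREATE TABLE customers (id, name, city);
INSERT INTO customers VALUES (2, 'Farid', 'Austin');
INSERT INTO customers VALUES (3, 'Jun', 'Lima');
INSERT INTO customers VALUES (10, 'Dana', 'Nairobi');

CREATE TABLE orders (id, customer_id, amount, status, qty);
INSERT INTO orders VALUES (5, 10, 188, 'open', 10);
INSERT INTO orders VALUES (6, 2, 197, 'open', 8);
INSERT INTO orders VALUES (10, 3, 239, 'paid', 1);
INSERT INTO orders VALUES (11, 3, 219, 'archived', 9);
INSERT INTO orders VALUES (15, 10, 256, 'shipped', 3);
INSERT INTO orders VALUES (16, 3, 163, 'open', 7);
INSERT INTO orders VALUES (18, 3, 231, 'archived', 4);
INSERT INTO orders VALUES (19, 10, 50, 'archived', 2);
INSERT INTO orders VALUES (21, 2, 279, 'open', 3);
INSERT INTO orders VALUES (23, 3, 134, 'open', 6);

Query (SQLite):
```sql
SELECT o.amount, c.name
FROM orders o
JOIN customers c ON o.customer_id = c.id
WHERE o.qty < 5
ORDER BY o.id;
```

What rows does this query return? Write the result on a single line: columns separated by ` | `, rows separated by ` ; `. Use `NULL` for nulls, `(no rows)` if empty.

Each orders row matches the customers row where customer_id = customers.id.
Then keep rows with o.qty < 5.

239 | Jun ; 256 | Dana ; 231 | Jun ; 50 | Dana ; 279 | Farid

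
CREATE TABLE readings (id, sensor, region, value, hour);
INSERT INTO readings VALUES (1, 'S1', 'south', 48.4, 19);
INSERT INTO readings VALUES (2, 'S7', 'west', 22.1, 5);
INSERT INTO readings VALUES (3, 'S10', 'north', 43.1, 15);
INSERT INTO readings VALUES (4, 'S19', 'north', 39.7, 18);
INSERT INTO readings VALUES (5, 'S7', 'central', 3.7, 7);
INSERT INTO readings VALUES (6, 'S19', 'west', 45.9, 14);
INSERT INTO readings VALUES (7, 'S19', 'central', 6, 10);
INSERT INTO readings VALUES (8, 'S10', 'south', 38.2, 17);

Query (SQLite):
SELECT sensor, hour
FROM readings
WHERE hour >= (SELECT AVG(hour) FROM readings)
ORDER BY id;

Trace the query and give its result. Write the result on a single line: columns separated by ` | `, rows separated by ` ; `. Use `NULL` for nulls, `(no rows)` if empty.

S1 | 19 ; S10 | 15 ; S19 | 18 ; S19 | 14 ; S10 | 17

Scalar subquery: AVG(hour) over all readings rows = 13.125.
Keep rows where hour >= that value.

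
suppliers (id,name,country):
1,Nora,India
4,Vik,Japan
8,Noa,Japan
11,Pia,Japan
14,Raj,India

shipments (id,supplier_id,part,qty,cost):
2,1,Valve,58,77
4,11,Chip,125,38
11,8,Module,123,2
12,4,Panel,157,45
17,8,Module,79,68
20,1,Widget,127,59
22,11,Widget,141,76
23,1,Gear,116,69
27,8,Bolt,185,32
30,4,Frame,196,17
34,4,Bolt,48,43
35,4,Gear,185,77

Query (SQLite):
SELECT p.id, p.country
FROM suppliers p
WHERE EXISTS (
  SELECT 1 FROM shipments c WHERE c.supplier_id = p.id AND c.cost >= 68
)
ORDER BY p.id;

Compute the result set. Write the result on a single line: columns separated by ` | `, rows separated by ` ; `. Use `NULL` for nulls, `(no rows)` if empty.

1 | India ; 4 | Japan ; 8 | Japan ; 11 | Japan

For each suppliers row, check whether any shipments with matching supplier_id has cost >= 68.
Keep rows where that is true.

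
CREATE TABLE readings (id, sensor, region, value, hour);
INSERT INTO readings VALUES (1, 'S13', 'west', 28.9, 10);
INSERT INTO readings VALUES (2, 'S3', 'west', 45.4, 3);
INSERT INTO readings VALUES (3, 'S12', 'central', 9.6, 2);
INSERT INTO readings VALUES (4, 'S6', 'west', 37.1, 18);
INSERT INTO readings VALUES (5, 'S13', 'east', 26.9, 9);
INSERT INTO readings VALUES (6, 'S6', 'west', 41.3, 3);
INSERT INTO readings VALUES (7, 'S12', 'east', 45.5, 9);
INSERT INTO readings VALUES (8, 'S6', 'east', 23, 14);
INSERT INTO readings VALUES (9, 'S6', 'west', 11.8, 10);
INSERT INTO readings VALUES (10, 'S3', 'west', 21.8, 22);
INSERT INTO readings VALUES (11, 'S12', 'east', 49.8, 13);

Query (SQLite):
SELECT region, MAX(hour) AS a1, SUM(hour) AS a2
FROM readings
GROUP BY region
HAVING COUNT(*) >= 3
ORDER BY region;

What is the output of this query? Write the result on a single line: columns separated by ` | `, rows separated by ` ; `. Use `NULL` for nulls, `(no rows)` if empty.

east | 14 | 45 ; west | 22 | 66

Group readings by region.
Per group compute: MAX(hour), SUM(hour).
HAVING: drop groups with fewer than 3 rows.
  central: ids {3} → MAX(hour)=2, SUM(hour)=2
  east: ids {5, 7, 8, 11} → MAX(hour)=14, SUM(hour)=45
  west: ids {1, 2, 4, 6, 9, 10} → MAX(hour)=22, SUM(hour)=66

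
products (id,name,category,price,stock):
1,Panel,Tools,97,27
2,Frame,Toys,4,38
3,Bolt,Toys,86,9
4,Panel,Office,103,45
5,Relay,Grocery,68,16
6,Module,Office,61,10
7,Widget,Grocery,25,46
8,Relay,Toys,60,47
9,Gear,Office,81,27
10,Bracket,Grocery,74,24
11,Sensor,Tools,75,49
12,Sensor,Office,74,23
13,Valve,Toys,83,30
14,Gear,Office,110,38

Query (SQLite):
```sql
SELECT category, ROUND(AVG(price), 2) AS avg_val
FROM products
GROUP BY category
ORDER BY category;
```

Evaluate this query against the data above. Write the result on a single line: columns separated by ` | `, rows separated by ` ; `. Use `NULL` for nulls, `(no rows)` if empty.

Grocery | 55.67 ; Office | 85.8 ; Tools | 86 ; Toys | 58.25

Partition products by category; compute ROUND(AVG(price), 2) within each group.
  Grocery: ids {5, 7, 10} → ROUND(AVG(price), 2)=55.67
  Office: ids {4, 6, 9, 12, 14} → ROUND(AVG(price), 2)=85.8
  Tools: ids {1, 11} → ROUND(AVG(price), 2)=86
  Toys: ids {2, 3, 8, 13} → ROUND(AVG(price), 2)=58.25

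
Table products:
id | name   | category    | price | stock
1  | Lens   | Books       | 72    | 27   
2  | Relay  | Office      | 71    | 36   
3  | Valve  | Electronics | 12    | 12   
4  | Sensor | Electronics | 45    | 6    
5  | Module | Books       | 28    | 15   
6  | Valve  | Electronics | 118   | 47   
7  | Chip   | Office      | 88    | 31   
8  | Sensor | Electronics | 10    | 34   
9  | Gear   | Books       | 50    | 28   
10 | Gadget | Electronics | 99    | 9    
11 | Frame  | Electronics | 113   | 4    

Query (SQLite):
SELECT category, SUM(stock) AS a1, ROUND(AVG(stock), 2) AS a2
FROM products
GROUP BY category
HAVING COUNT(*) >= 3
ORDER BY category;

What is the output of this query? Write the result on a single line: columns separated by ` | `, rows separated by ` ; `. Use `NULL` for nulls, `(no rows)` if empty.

Books | 70 | 23.33 ; Electronics | 112 | 18.67

Group products by category.
Per group compute: SUM(stock), ROUND(AVG(stock), 2).
HAVING: drop groups with fewer than 3 rows.
  Books: ids {1, 5, 9} → SUM(stock)=70, ROUND(AVG(stock), 2)=23.33
  Electronics: ids {3, 4, 6, 8, 10, 11} → SUM(stock)=112, ROUND(AVG(stock), 2)=18.67
  Office: ids {2, 7} → SUM(stock)=67, ROUND(AVG(stock), 2)=33.5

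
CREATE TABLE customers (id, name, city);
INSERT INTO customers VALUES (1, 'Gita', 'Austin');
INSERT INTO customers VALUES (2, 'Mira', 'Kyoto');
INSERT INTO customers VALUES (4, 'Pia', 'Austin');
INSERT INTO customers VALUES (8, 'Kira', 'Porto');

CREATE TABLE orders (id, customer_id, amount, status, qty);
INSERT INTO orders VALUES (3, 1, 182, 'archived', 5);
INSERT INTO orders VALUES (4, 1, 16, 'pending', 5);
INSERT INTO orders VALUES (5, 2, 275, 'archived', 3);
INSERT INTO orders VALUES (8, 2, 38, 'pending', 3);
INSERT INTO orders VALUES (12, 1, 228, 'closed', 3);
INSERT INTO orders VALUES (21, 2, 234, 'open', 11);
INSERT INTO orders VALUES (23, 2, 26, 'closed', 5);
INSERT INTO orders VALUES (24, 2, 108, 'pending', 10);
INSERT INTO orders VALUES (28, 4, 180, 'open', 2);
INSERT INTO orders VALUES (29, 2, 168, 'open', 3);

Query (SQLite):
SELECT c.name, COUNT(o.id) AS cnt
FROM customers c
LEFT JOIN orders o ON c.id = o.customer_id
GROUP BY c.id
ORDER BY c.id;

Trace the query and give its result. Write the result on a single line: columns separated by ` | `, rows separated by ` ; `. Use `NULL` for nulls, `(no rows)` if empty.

LEFT JOIN keeps every customers row; unmatched ones get NULL for orders columns.
Group by customers.id and compute COUNT(o.id). COUNT(col) of an all-NULL group is 0.
  1: ids {3, 4, 12} → COUNT(o.id)=3
  2: ids {5, 8, 21, 23, 24, 29} → COUNT(o.id)=6
  4: ids {28} → COUNT(o.id)=1
  8: ids {—} → COUNT(o.id)=0

Gita | 3 ; Mira | 6 ; Pia | 1 ; Kira | 0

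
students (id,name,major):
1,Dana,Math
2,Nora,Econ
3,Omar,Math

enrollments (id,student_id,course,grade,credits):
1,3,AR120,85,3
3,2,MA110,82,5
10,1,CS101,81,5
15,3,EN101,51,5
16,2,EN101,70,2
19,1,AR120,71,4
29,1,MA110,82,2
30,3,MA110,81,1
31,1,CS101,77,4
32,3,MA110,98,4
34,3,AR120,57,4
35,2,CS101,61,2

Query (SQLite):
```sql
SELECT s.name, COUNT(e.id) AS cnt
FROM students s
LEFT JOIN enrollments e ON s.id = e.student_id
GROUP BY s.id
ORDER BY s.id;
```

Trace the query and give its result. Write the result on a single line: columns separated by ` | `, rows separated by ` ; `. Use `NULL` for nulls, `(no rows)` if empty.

Dana | 4 ; Nora | 3 ; Omar | 5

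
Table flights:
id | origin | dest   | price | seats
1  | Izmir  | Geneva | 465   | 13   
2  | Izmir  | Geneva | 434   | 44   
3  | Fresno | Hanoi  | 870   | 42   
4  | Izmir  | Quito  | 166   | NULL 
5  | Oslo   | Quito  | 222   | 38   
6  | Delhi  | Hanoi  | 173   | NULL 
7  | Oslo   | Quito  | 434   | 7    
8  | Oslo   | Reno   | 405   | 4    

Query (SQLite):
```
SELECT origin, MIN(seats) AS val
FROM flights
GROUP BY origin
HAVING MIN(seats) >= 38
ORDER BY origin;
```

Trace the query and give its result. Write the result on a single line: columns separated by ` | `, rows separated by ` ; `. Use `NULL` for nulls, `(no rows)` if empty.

Fresno | 42

Partition flights by origin; compute MIN(seats) within each group.
HAVING: keep groups where MIN(seats) >= 38.
  Delhi: ids {6} → MIN(seats)=NULL
  Fresno: ids {3} → MIN(seats)=42
  Izmir: ids {1, 2, 4} → MIN(seats)=13
  Oslo: ids {5, 7, 8} → MIN(seats)=4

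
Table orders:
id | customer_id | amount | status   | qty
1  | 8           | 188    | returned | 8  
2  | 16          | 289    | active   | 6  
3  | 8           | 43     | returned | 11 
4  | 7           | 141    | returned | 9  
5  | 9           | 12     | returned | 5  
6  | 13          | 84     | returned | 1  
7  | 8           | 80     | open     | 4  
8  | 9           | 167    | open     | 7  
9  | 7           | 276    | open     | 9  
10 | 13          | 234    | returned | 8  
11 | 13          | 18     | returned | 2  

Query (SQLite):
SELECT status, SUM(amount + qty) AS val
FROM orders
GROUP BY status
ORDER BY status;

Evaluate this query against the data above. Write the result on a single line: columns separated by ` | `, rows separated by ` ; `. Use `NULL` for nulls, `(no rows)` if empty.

For each row compute amount + qty.
Group by status; take SUM of the expression per group.
  active: ids {2} → SUM(amount + qty)=295
  open: ids {7, 8, 9} → SUM(amount + qty)=543
  returned: ids {1, 3, 4, 5, 6, 10, 11} → SUM(amount + qty)=764

active | 295 ; open | 543 ; returned | 764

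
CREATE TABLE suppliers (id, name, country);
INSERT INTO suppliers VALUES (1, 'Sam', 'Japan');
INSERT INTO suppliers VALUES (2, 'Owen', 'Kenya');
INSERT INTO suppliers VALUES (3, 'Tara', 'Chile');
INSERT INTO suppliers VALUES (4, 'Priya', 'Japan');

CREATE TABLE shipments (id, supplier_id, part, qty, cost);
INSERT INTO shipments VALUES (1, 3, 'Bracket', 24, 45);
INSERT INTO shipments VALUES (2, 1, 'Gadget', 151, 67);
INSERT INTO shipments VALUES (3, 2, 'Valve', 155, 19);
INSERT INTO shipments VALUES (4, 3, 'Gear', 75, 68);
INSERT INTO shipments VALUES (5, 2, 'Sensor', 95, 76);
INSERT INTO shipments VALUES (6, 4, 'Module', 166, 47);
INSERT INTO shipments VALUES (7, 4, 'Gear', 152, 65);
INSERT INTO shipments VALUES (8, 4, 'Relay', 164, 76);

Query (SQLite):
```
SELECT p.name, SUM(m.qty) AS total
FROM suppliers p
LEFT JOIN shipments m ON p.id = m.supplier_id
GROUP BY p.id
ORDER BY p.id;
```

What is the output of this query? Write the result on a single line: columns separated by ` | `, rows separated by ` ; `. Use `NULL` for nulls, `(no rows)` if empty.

Sam | 151 ; Owen | 250 ; Tara | 99 ; Priya | 482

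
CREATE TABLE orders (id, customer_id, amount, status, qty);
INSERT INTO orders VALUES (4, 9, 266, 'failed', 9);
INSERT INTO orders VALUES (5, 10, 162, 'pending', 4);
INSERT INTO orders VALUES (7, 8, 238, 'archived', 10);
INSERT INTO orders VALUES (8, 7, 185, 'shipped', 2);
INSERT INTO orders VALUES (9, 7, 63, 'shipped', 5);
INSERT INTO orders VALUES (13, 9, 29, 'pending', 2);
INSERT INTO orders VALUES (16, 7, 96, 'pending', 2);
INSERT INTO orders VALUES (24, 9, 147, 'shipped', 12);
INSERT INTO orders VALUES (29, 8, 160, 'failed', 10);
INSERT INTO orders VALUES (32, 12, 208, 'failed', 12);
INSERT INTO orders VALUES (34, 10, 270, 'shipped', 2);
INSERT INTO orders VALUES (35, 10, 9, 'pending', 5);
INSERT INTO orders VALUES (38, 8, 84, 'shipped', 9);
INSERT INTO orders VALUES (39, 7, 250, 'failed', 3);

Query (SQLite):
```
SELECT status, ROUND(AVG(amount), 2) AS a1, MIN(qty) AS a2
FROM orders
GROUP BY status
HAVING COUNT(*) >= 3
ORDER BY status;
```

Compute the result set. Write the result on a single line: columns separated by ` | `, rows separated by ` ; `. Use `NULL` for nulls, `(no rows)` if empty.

failed | 221 | 3 ; pending | 74 | 2 ; shipped | 149.8 | 2

Group orders by status.
Per group compute: ROUND(AVG(amount), 2), MIN(qty).
HAVING: drop groups with fewer than 3 rows.
  archived: ids {7} → ROUND(AVG(amount), 2)=238, MIN(qty)=10
  failed: ids {4, 29, 32, 39} → ROUND(AVG(amount), 2)=221, MIN(qty)=3
  pending: ids {5, 13, 16, 35} → ROUND(AVG(amount), 2)=74, MIN(qty)=2
  shipped: ids {8, 9, 24, 34, 38} → ROUND(AVG(amount), 2)=149.8, MIN(qty)=2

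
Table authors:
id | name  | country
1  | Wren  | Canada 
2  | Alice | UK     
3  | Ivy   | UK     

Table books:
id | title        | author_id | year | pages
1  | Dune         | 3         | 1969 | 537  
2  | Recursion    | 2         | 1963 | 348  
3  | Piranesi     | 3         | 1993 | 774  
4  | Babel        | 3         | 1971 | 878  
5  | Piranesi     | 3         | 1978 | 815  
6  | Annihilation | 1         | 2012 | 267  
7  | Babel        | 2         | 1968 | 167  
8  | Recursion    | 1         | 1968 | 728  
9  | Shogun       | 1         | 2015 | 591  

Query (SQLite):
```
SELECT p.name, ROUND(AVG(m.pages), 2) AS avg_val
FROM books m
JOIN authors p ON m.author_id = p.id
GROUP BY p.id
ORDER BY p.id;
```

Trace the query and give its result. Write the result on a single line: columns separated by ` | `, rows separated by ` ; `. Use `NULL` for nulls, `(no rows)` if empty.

Wren | 528.67 ; Alice | 257.5 ; Ivy | 751

Join each books row to its authors via author_id.
Group joined rows by authors.id; compute ROUND(AVG(m.pages), 2) per group.
  1: ids {6, 8, 9} → ROUND(AVG(m.pages), 2)=528.67
  2: ids {2, 7} → ROUND(AVG(m.pages), 2)=257.5
  3: ids {1, 3, 4, 5} → ROUND(AVG(m.pages), 2)=751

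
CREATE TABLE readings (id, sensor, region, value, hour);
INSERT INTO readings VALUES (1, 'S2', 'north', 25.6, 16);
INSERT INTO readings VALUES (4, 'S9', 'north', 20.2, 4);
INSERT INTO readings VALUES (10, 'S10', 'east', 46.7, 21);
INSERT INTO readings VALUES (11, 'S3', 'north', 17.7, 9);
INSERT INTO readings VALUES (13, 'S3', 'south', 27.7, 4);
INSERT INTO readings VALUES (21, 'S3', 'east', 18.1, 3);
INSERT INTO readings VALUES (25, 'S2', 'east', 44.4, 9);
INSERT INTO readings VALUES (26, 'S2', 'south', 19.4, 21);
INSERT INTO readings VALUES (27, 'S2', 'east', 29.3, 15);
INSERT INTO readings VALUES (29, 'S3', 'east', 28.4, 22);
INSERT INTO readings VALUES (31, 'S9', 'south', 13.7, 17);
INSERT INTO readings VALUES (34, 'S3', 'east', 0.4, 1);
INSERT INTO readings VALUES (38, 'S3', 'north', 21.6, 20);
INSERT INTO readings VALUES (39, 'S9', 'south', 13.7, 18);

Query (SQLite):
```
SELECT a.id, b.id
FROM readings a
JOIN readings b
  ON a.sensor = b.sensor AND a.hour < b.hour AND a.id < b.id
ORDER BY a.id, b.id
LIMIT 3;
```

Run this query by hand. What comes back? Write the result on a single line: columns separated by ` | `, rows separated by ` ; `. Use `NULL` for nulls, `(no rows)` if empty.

1 | 26 ; 4 | 31 ; 4 | 39

Pairs (a,b) with same sensor, a.hour < b.hour, a.id < b.id.
sensor groups: S10:{10} S2:{1,25,26,27} S3:{11,13,21,29,34,38} S9:{4,31,39}
Ordered by (a.id, b.id); first 3.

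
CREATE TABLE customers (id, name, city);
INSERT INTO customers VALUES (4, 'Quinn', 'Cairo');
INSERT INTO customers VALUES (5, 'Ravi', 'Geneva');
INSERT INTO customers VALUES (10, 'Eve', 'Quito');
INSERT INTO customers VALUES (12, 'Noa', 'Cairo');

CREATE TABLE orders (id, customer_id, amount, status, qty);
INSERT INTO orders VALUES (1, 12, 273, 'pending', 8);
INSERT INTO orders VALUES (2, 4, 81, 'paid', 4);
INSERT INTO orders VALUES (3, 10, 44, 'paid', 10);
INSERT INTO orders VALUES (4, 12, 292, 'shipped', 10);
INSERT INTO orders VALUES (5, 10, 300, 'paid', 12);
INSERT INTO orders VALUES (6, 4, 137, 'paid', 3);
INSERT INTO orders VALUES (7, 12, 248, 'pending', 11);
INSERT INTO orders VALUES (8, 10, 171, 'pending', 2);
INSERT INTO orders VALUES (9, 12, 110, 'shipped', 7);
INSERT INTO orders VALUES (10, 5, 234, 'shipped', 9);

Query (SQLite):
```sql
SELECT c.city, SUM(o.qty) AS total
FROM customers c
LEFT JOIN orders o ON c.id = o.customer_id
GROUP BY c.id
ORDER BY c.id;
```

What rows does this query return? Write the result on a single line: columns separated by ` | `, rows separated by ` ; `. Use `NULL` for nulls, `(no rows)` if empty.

LEFT JOIN keeps every customers row; unmatched ones get NULL for orders columns.
Group by customers.id and compute SUM(o.qty). SUM over an all-NULL group is NULL.
  4: ids {2, 6} → SUM(o.qty)=7
  5: ids {10} → SUM(o.qty)=9
  10: ids {3, 5, 8} → SUM(o.qty)=24
  12: ids {1, 4, 7, 9} → SUM(o.qty)=36

Cairo | 7 ; Geneva | 9 ; Quito | 24 ; Cairo | 36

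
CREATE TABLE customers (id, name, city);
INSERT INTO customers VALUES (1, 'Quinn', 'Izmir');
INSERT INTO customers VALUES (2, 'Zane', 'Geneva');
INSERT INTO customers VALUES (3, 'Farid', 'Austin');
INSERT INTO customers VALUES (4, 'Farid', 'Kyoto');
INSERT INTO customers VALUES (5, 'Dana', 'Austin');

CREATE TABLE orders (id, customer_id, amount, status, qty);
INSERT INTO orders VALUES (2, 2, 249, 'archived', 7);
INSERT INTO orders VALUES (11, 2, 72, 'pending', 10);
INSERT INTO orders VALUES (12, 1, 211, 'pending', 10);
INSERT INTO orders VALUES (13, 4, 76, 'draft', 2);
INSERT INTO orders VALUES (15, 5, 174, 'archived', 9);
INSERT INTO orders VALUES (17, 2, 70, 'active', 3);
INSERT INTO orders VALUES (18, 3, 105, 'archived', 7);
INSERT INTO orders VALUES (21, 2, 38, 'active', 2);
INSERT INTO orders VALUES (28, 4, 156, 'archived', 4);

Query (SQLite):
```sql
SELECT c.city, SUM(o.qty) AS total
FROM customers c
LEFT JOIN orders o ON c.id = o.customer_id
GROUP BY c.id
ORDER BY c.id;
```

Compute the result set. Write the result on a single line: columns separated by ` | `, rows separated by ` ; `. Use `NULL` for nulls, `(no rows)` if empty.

LEFT JOIN keeps every customers row; unmatched ones get NULL for orders columns.
Group by customers.id and compute SUM(o.qty). SUM over an all-NULL group is NULL.
  1: ids {12} → SUM(o.qty)=10
  2: ids {2, 11, 17, 21} → SUM(o.qty)=22
  3: ids {18} → SUM(o.qty)=7
  4: ids {13, 28} → SUM(o.qty)=6
  5: ids {15} → SUM(o.qty)=9

Izmir | 10 ; Geneva | 22 ; Austin | 7 ; Kyoto | 6 ; Austin | 9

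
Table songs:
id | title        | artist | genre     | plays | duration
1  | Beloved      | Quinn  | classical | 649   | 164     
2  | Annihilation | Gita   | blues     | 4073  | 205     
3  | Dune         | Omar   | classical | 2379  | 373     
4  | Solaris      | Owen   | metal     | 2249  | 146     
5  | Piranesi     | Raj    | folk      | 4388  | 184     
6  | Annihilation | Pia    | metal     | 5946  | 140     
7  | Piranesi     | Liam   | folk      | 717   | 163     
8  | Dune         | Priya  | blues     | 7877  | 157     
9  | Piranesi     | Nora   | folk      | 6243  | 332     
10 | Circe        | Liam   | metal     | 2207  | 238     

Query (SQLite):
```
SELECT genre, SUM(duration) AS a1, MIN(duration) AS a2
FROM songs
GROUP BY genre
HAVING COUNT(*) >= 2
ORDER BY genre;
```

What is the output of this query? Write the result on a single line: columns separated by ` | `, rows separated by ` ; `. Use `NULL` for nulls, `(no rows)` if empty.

Group songs by genre.
Per group compute: SUM(duration), MIN(duration).
HAVING: drop groups with fewer than 2 rows.
  blues: ids {2, 8} → SUM(duration)=362, MIN(duration)=157
  classical: ids {1, 3} → SUM(duration)=537, MIN(duration)=164
  folk: ids {5, 7, 9} → SUM(duration)=679, MIN(duration)=163
  metal: ids {4, 6, 10} → SUM(duration)=524, MIN(duration)=140

blues | 362 | 157 ; classical | 537 | 164 ; folk | 679 | 163 ; metal | 524 | 140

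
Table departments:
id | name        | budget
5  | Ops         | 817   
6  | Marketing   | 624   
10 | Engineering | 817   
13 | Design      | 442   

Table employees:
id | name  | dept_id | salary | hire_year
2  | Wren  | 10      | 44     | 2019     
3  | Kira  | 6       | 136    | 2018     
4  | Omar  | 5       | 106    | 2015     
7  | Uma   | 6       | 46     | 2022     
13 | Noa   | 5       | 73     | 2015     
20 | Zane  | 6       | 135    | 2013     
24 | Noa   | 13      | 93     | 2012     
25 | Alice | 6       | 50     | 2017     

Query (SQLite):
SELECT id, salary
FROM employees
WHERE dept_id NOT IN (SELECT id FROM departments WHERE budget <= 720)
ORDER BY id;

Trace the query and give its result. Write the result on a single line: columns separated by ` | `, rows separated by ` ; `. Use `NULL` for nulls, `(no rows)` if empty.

Inner query: departments.id where budget <= 720.
Outer: keep employees rows whose dept_id is not in that set.
Inner query → {6, 13}

2 | 44 ; 4 | 106 ; 13 | 73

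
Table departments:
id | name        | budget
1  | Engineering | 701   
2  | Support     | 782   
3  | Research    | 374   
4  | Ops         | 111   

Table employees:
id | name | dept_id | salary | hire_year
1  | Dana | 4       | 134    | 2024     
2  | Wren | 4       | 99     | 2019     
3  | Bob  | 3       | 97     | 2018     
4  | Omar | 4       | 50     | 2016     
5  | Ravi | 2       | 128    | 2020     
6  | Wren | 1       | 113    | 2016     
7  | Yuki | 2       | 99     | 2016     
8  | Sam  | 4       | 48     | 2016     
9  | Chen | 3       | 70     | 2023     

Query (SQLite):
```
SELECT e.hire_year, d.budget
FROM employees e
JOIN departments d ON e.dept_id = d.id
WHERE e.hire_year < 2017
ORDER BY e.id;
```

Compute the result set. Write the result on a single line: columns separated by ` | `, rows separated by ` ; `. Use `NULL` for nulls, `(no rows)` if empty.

2016 | 111 ; 2016 | 701 ; 2016 | 782 ; 2016 | 111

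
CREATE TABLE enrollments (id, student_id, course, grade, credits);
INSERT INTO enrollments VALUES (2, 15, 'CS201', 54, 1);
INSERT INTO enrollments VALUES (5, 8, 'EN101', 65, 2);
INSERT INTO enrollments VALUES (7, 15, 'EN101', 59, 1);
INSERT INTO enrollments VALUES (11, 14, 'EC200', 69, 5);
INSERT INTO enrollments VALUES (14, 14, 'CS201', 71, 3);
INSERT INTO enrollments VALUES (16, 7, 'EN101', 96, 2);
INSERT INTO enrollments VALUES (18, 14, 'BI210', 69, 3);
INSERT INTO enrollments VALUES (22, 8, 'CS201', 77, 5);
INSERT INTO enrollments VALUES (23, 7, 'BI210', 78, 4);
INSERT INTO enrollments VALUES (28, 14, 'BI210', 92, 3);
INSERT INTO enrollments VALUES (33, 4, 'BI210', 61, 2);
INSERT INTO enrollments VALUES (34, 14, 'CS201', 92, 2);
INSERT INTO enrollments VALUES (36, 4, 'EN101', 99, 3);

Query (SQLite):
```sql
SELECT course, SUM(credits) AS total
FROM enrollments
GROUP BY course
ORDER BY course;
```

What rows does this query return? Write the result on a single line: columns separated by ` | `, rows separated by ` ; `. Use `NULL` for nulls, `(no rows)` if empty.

Partition enrollments by course; compute SUM(credits) within each group.
  BI210: ids {18, 23, 28, 33} → SUM(credits)=12
  CS201: ids {2, 14, 22, 34} → SUM(credits)=11
  EC200: ids {11} → SUM(credits)=5
  EN101: ids {5, 7, 16, 36} → SUM(credits)=8

BI210 | 12 ; CS201 | 11 ; EC200 | 5 ; EN101 | 8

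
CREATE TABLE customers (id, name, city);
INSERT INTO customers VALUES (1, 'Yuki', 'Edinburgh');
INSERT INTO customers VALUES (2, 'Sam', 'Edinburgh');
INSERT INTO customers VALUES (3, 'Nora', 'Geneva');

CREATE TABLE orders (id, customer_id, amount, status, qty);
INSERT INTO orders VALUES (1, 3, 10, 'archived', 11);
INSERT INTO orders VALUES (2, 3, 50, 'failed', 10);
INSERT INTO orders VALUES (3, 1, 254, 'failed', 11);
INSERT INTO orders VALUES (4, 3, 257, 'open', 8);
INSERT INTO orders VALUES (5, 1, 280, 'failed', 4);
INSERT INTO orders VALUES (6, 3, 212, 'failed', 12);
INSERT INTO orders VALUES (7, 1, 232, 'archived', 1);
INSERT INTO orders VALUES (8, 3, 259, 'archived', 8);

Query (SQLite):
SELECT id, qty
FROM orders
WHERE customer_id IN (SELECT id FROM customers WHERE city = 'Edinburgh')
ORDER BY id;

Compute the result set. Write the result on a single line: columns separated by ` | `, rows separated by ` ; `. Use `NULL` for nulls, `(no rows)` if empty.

Inner query: customers.id where city = 'Edinburgh'.
Outer: keep orders rows whose customer_id is in that set.
Inner query → {1, 2}

3 | 11 ; 5 | 4 ; 7 | 1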